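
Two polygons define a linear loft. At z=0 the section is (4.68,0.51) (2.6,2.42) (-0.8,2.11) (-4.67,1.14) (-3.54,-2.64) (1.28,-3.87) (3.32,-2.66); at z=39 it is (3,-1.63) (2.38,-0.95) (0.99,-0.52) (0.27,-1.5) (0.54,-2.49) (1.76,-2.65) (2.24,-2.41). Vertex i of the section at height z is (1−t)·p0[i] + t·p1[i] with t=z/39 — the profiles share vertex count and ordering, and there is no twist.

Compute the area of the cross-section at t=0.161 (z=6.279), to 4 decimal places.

Area at t=0.161: 32.8611

Cross-section at t=0.161: each vertex is (1-t)·p0[i] + t·p1[i].
  v1: (1-0.161)·(4.68,0.51) + 0.161·(3,-1.63) = (4.4095,0.1655)
  v2: (1-0.161)·(2.6,2.42) + 0.161·(2.38,-0.95) = (2.5646,1.8774)
  v3: (1-0.161)·(-0.8,2.11) + 0.161·(0.99,-0.52) = (-0.5118,1.6866)
  v4: (1-0.161)·(-4.67,1.14) + 0.161·(0.27,-1.5) = (-3.8747,0.7150)
  v5: (1-0.161)·(-3.54,-2.64) + 0.161·(0.54,-2.49) = (-2.8831,-2.6159)
  v6: (1-0.161)·(1.28,-3.87) + 0.161·(1.76,-2.65) = (1.3573,-3.6736)
  v7: (1-0.161)·(3.32,-2.66) + 0.161·(2.24,-2.41) = (3.1461,-2.6197)
Shoelace sum Σ(x_i·y_{i+1} − x_{i+1}·y_i):
  i=1: 4.4095·1.8774 − 2.5646·0.1655 = +7.8542 (running +7.8542)
  i=2: 2.5646·1.6866 − -0.5118·1.8774 = +5.2862 (running +13.1405)
  i=3: -0.5118·0.7150 − -3.8747·1.6866 = +6.1690 (running +19.3094)
  i=4: -3.8747·-2.6159 − -2.8831·0.7150 = +12.1968 (running +31.5063)
  i=5: -2.8831·-3.6736 − 1.3573·-2.6159 = +14.1418 (running +45.6481)
  i=6: 1.3573·-2.6197 − 3.1461·-3.6736 = +8.0018 (running +53.6499)
  i=7: 3.1461·0.1655 − 4.4095·-2.6197 = +12.0724 (running +65.7223)
Area = |Σ|/2 = |65.7223|/2 = 32.8611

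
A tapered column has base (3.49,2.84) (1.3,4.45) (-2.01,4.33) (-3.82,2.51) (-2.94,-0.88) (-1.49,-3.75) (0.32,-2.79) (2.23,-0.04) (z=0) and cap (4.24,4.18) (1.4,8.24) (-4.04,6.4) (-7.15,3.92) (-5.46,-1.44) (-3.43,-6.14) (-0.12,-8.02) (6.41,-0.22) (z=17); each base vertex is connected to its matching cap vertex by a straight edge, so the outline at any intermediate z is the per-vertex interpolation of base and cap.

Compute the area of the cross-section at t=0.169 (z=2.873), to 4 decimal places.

Cross-section at t=0.169: each vertex is (1-t)·p0[i] + t·p1[i].
  v1: (1-0.169)·(3.49,2.84) + 0.169·(4.24,4.18) = (3.6167,3.0665)
  v2: (1-0.169)·(1.3,4.45) + 0.169·(1.4,8.24) = (1.3169,5.0905)
  v3: (1-0.169)·(-2.01,4.33) + 0.169·(-4.04,6.4) = (-2.3531,4.6798)
  v4: (1-0.169)·(-3.82,2.51) + 0.169·(-7.15,3.92) = (-4.3828,2.7483)
  v5: (1-0.169)·(-2.94,-0.88) + 0.169·(-5.46,-1.44) = (-3.3659,-0.9746)
  v6: (1-0.169)·(-1.49,-3.75) + 0.169·(-3.43,-6.14) = (-1.8179,-4.1539)
  v7: (1-0.169)·(0.32,-2.79) + 0.169·(-0.12,-8.02) = (0.2456,-3.6739)
  v8: (1-0.169)·(2.23,-0.04) + 0.169·(6.41,-0.22) = (2.9364,-0.0704)
Shoelace sum Σ(x_i·y_{i+1} − x_{i+1}·y_i):
  i=1: 3.6167·5.0905 − 1.3169·3.0665 = +14.3729 (running +14.3729)
  i=2: 1.3169·4.6798 − -2.3531·5.0905 = +18.1412 (running +32.5141)
  i=3: -2.3531·2.7483 − -4.3828·4.6798 = +14.0437 (running +46.5578)
  i=4: -4.3828·-0.9746 − -3.3659·2.7483 = +13.5220 (running +60.0798)
  i=5: -3.3659·-4.1539 − -1.8179·-0.9746 = +12.2098 (running +72.2896)
  i=6: -1.8179·-3.6739 − 0.2456·-4.1539 = +7.6989 (running +79.9886)
  i=7: 0.2456·-0.0704 − 2.9364·-3.6739 = +10.7707 (running +90.7593)
  i=8: 2.9364·3.0665 − 3.6167·-0.0704 = +9.2591 (running +100.0184)
Area = |Σ|/2 = |100.0184|/2 = 50.0092

Area at t=0.169: 50.0092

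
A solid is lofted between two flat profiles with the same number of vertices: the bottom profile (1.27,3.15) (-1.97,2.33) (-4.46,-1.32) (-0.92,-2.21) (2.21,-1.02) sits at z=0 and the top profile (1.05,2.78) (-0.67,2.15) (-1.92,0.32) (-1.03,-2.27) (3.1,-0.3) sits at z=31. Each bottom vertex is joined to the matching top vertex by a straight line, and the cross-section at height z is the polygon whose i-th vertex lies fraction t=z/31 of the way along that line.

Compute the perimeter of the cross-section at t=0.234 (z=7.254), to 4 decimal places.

Perimeter at t=0.234: 17.8090

Cross-section at t=0.234: each vertex is (1-t)·p0[i] + t·p1[i].
  v1: (1-0.234)·(1.27,3.15) + 0.234·(1.05,2.78) = (1.2185,3.0634)
  v2: (1-0.234)·(-1.97,2.33) + 0.234·(-0.67,2.15) = (-1.6658,2.2879)
  v3: (1-0.234)·(-4.46,-1.32) + 0.234·(-1.92,0.32) = (-3.8656,-0.9362)
  v4: (1-0.234)·(-0.92,-2.21) + 0.234·(-1.03,-2.27) = (-0.9457,-2.2240)
  v5: (1-0.234)·(2.21,-1.02) + 0.234·(3.1,-0.3) = (2.4183,-0.8515)
Perimeter = Σ |v_{i+1} − v_i|:
  edge 1→2: √(-2.8843² + -0.7755²) = 2.9868 (running 2.9868)
  edge 2→3: √(-2.1998² + -3.2241²) = 3.9031 (running 6.8899)
  edge 3→4: √(2.9199² + -1.2878²) = 3.1913 (running 10.0811)
  edge 4→5: √(3.3640² + 1.3725²) = 3.6332 (running 13.7144)
  edge 5→1: √(-1.1997² + 3.9149²) = 4.0946 (running 17.8090)
Perimeter = 17.8090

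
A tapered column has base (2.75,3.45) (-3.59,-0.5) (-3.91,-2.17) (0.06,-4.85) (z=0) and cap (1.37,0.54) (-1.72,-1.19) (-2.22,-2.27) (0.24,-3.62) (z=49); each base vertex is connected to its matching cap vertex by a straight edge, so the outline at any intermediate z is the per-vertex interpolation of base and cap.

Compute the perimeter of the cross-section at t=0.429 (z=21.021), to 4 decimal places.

Perimeter at t=0.429: 18.0198

Cross-section at t=0.429: each vertex is (1-t)·p0[i] + t·p1[i].
  v1: (1-0.429)·(2.75,3.45) + 0.429·(1.37,0.54) = (2.1580,2.2016)
  v2: (1-0.429)·(-3.59,-0.5) + 0.429·(-1.72,-1.19) = (-2.7878,-0.7960)
  v3: (1-0.429)·(-3.91,-2.17) + 0.429·(-2.22,-2.27) = (-3.1850,-2.2129)
  v4: (1-0.429)·(0.06,-4.85) + 0.429·(0.24,-3.62) = (0.1372,-4.3223)
Perimeter = Σ |v_{i+1} − v_i|:
  edge 1→2: √(-4.9458² + -2.9976²) = 5.7833 (running 5.7833)
  edge 2→3: √(-0.3972² + -1.4169²) = 1.4715 (running 7.2548)
  edge 3→4: √(3.3222² + -2.1094²) = 3.9353 (running 11.1901)
  edge 4→1: √(2.0208² + 6.5239²) = 6.8297 (running 18.0198)
Perimeter = 18.0198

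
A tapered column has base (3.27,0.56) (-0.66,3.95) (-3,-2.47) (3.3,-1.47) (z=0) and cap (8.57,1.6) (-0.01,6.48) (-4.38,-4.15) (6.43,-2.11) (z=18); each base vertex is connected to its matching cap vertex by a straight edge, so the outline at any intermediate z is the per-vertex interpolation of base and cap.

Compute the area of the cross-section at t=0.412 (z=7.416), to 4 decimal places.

Area at t=0.412: 40.6805

Cross-section at t=0.412: each vertex is (1-t)·p0[i] + t·p1[i].
  v1: (1-0.412)·(3.27,0.56) + 0.412·(8.57,1.6) = (5.4536,0.9885)
  v2: (1-0.412)·(-0.66,3.95) + 0.412·(-0.01,6.48) = (-0.3922,4.9924)
  v3: (1-0.412)·(-3,-2.47) + 0.412·(-4.38,-4.15) = (-3.5686,-3.1622)
  v4: (1-0.412)·(3.3,-1.47) + 0.412·(6.43,-2.11) = (4.5896,-1.7337)
Shoelace sum Σ(x_i·y_{i+1} − x_{i+1}·y_i):
  i=1: 5.4536·4.9924 − -0.3922·0.9885 = +27.6140 (running +27.6140)
  i=2: -0.3922·-3.1622 − -3.5686·4.9924 = +19.0557 (running +46.6698)
  i=3: -3.5686·-1.7337 − 4.5896·-3.1622 = +20.6997 (running +67.3694)
  i=4: 4.5896·0.9885 − 5.4536·-1.7337 = +13.9915 (running +81.3609)
Area = |Σ|/2 = |81.3609|/2 = 40.6805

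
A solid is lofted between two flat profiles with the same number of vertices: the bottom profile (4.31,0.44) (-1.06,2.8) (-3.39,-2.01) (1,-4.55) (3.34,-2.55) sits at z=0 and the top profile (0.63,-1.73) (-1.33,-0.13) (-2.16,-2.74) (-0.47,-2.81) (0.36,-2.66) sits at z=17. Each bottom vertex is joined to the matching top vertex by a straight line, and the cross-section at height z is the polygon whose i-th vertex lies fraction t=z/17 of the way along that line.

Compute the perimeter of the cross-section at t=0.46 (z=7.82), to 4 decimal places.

Perimeter at t=0.46: 16.0337

Cross-section at t=0.46: each vertex is (1-t)·p0[i] + t·p1[i].
  v1: (1-0.46)·(4.31,0.44) + 0.46·(0.63,-1.73) = (2.6172,-0.5582)
  v2: (1-0.46)·(-1.06,2.8) + 0.46·(-1.33,-0.13) = (-1.1842,1.4522)
  v3: (1-0.46)·(-3.39,-2.01) + 0.46·(-2.16,-2.74) = (-2.8242,-2.3458)
  v4: (1-0.46)·(1,-4.55) + 0.46·(-0.47,-2.81) = (0.3238,-3.7496)
  v5: (1-0.46)·(3.34,-2.55) + 0.46·(0.36,-2.66) = (1.9692,-2.6006)
Perimeter = Σ |v_{i+1} − v_i|:
  edge 1→2: √(-3.8014² + 2.0104²) = 4.3003 (running 4.3003)
  edge 2→3: √(-1.6400² + -3.7980²) = 4.1370 (running 8.4372)
  edge 3→4: √(3.1480² + -1.4038²) = 3.4468 (running 11.8840)
  edge 4→5: √(1.6454² + 1.1490²) = 2.0069 (running 13.8909)
  edge 5→1: √(0.6480² + 2.0424²) = 2.1427 (running 16.0337)
Perimeter = 16.0337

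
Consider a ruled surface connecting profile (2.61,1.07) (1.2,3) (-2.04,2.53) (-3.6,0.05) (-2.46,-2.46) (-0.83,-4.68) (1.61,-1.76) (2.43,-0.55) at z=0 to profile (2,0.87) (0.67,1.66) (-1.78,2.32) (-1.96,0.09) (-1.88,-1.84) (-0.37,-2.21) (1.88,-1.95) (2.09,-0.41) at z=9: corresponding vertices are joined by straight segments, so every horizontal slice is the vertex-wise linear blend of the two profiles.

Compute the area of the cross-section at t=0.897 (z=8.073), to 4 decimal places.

Area at t=0.897: 16.2494

Cross-section at t=0.897: each vertex is (1-t)·p0[i] + t·p1[i].
  v1: (1-0.897)·(2.61,1.07) + 0.897·(2,0.87) = (2.0628,0.8906)
  v2: (1-0.897)·(1.2,3) + 0.897·(0.67,1.66) = (0.7246,1.7980)
  v3: (1-0.897)·(-2.04,2.53) + 0.897·(-1.78,2.32) = (-1.8068,2.3416)
  v4: (1-0.897)·(-3.6,0.05) + 0.897·(-1.96,0.09) = (-2.1289,0.0859)
  v5: (1-0.897)·(-2.46,-2.46) + 0.897·(-1.88,-1.84) = (-1.9397,-1.9039)
  v6: (1-0.897)·(-0.83,-4.68) + 0.897·(-0.37,-2.21) = (-0.4174,-2.4644)
  v7: (1-0.897)·(1.61,-1.76) + 0.897·(1.88,-1.95) = (1.8522,-1.9304)
  v8: (1-0.897)·(2.43,-0.55) + 0.897·(2.09,-0.41) = (2.1250,-0.4244)
Shoelace sum Σ(x_i·y_{i+1} − x_{i+1}·y_i):
  i=1: 2.0628·1.7980 − 0.7246·0.8906 = +3.0637 (running +3.0637)
  i=2: 0.7246·2.3416 − -1.8068·1.7980 = +4.9453 (running +8.0090)
  i=3: -1.8068·0.0859 − -2.1289·2.3416 = +4.8300 (running +12.8390)
  i=4: -2.1289·-1.9039 − -1.9397·0.0859 = +4.2198 (running +17.0588)
  i=5: -1.9397·-2.4644 − -0.4174·-1.9039 = +3.9857 (running +21.0444)
  i=6: -0.4174·-1.9304 − 1.8522·-2.4644 = +5.3703 (running +26.4147)
  i=7: 1.8522·-0.4244 − 2.1250·-1.9304 = +3.3161 (running +29.7308)
  i=8: 2.1250·0.8906 − 2.0628·-0.4244 = +2.7680 (running +32.4989)
Area = |Σ|/2 = |32.4989|/2 = 16.2494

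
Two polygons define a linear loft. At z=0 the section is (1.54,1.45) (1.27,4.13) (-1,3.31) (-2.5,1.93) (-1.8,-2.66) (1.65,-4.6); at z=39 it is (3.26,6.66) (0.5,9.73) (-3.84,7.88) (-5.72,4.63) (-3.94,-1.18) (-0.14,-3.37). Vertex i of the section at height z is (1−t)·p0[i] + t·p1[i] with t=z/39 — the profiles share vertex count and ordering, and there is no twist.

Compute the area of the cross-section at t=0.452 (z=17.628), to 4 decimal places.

Cross-section at t=0.452: each vertex is (1-t)·p0[i] + t·p1[i].
  v1: (1-0.452)·(1.54,1.45) + 0.452·(3.26,6.66) = (2.3174,3.8049)
  v2: (1-0.452)·(1.27,4.13) + 0.452·(0.5,9.73) = (0.9220,6.6612)
  v3: (1-0.452)·(-1,3.31) + 0.452·(-3.84,7.88) = (-2.2837,5.3756)
  v4: (1-0.452)·(-2.5,1.93) + 0.452·(-5.72,4.63) = (-3.9554,3.1504)
  v5: (1-0.452)·(-1.8,-2.66) + 0.452·(-3.94,-1.18) = (-2.7673,-1.9910)
  v6: (1-0.452)·(1.65,-4.6) + 0.452·(-0.14,-3.37) = (0.8409,-4.0440)
Shoelace sum Σ(x_i·y_{i+1} − x_{i+1}·y_i):
  i=1: 2.3174·6.6612 − 0.9220·3.8049 = +11.9289 (running +11.9289)
  i=2: 0.9220·5.3756 − -2.2837·6.6612 = +20.1682 (running +32.0971)
  i=3: -2.2837·3.1504 − -3.9554·5.3756 = +14.0685 (running +46.1656)
  i=4: -3.9554·-1.9910 − -2.7673·3.1504 = +16.5935 (running +62.7591)
  i=5: -2.7673·-4.0440 − 0.8409·-1.9910 = +12.8653 (running +75.6244)
  i=6: 0.8409·3.8049 − 2.3174·-4.0440 = +12.5715 (running +88.1959)
Area = |Σ|/2 = |88.1959|/2 = 44.0979

Area at t=0.452: 44.0979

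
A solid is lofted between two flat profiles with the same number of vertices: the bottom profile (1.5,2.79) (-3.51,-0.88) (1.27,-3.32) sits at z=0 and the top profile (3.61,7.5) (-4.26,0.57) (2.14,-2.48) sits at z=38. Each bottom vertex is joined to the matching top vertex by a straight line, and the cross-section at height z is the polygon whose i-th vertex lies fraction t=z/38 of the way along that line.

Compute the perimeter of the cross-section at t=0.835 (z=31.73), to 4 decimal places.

Perimeter at t=0.835: 26.0089

Cross-section at t=0.835: each vertex is (1-t)·p0[i] + t·p1[i].
  v1: (1-0.835)·(1.5,2.79) + 0.835·(3.61,7.5) = (3.2618,6.7228)
  v2: (1-0.835)·(-3.51,-0.88) + 0.835·(-4.26,0.57) = (-4.1362,0.3307)
  v3: (1-0.835)·(1.27,-3.32) + 0.835·(2.14,-2.48) = (1.9965,-2.6186)
Perimeter = Σ |v_{i+1} − v_i|:
  edge 1→2: √(-7.3981² + -6.3921²) = 9.7771 (running 9.7771)
  edge 2→3: √(6.1327² + -2.9493²) = 6.8050 (running 16.5821)
  edge 3→1: √(1.2654² + 9.3414²) = 9.4268 (running 26.0089)
Perimeter = 26.0089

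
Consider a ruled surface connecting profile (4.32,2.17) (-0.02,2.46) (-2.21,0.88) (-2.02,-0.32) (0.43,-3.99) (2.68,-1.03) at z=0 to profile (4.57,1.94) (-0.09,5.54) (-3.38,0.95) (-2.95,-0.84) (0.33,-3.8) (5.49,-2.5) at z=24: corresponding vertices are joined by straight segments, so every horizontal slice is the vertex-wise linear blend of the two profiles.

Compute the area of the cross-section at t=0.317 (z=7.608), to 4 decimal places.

Area at t=0.317: 32.0860

Cross-section at t=0.317: each vertex is (1-t)·p0[i] + t·p1[i].
  v1: (1-0.317)·(4.32,2.17) + 0.317·(4.57,1.94) = (4.3993,2.0971)
  v2: (1-0.317)·(-0.02,2.46) + 0.317·(-0.09,5.54) = (-0.0422,3.4364)
  v3: (1-0.317)·(-2.21,0.88) + 0.317·(-3.38,0.95) = (-2.5809,0.9022)
  v4: (1-0.317)·(-2.02,-0.32) + 0.317·(-2.95,-0.84) = (-2.3148,-0.4848)
  v5: (1-0.317)·(0.43,-3.99) + 0.317·(0.33,-3.8) = (0.3983,-3.9298)
  v6: (1-0.317)·(2.68,-1.03) + 0.317·(5.49,-2.5) = (3.5708,-1.4960)
Shoelace sum Σ(x_i·y_{i+1} − x_{i+1}·y_i):
  i=1: 4.3993·3.4364 − -0.0422·2.0971 = +15.2059 (running +15.2059)
  i=2: -0.0422·0.9022 − -2.5809·3.4364 = +8.8308 (running +24.0367)
  i=3: -2.5809·-0.4848 − -2.3148·0.9022 = +3.3397 (running +27.3764)
  i=4: -2.3148·-3.9298 − 0.3983·-0.4848 = +9.2898 (running +36.6662)
  i=5: 0.3983·-1.4960 − 3.5708·-3.9298 = +13.4365 (running +50.1026)
  i=6: 3.5708·2.0971 − 4.3993·-1.4960 = +14.0695 (running +64.1721)
Area = |Σ|/2 = |64.1721|/2 = 32.0860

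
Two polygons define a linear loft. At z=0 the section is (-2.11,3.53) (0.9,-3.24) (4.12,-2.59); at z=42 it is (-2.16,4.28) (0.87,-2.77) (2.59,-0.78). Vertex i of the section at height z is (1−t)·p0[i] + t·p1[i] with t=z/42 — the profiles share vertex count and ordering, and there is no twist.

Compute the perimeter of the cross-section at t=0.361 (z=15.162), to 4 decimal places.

Cross-section at t=0.361: each vertex is (1-t)·p0[i] + t·p1[i].
  v1: (1-0.361)·(-2.11,3.53) + 0.361·(-2.16,4.28) = (-2.1280,3.8007)
  v2: (1-0.361)·(0.9,-3.24) + 0.361·(0.87,-2.77) = (0.8892,-3.0703)
  v3: (1-0.361)·(4.12,-2.59) + 0.361·(2.59,-0.78) = (3.5677,-1.9366)
Perimeter = Σ |v_{i+1} − v_i|:
  edge 1→2: √(3.0172² + -6.8711²) = 7.5044 (running 7.5044)
  edge 2→3: √(2.6785² + 1.1337²) = 2.9086 (running 10.4129)
  edge 3→1: √(-5.6957² + 5.7373²) = 8.0844 (running 18.4974)
Perimeter = 18.4974

Perimeter at t=0.361: 18.4974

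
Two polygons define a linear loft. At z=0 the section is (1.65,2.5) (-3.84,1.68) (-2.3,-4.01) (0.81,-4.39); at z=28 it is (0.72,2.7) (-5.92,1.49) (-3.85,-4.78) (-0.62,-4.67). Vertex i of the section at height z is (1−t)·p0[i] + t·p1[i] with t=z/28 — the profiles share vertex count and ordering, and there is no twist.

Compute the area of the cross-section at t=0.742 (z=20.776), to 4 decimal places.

Area at t=0.742: 32.0843

Cross-section at t=0.742: each vertex is (1-t)·p0[i] + t·p1[i].
  v1: (1-0.742)·(1.65,2.5) + 0.742·(0.72,2.7) = (0.9599,2.6484)
  v2: (1-0.742)·(-3.84,1.68) + 0.742·(-5.92,1.49) = (-5.3834,1.5390)
  v3: (1-0.742)·(-2.3,-4.01) + 0.742·(-3.85,-4.78) = (-3.4501,-4.5813)
  v4: (1-0.742)·(0.81,-4.39) + 0.742·(-0.62,-4.67) = (-0.2511,-4.5978)
Shoelace sum Σ(x_i·y_{i+1} − x_{i+1}·y_i):
  i=1: 0.9599·1.5390 − -5.3834·2.6484 = +15.7347 (running +15.7347)
  i=2: -5.3834·-4.5813 − -3.4501·1.5390 = +29.9728 (running +45.7074)
  i=3: -3.4501·-4.5978 − -0.2511·-4.5813 = +14.7125 (running +60.4200)
  i=4: -0.2511·2.6484 − 0.9599·-4.5978 = +3.7487 (running +64.1686)
Area = |Σ|/2 = |64.1686|/2 = 32.0843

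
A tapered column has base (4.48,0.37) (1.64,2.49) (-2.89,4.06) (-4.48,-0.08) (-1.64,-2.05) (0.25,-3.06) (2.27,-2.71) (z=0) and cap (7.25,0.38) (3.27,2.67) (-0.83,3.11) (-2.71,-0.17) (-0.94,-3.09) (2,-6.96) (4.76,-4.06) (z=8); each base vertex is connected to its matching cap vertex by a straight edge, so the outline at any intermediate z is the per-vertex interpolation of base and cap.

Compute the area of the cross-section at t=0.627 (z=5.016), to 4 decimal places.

Cross-section at t=0.627: each vertex is (1-t)·p0[i] + t·p1[i].
  v1: (1-0.627)·(4.48,0.37) + 0.627·(7.25,0.38) = (6.2168,0.3763)
  v2: (1-0.627)·(1.64,2.49) + 0.627·(3.27,2.67) = (2.6620,2.6029)
  v3: (1-0.627)·(-2.89,4.06) + 0.627·(-0.83,3.11) = (-1.5984,3.4643)
  v4: (1-0.627)·(-4.48,-0.08) + 0.627·(-2.71,-0.17) = (-3.3702,-0.1364)
  v5: (1-0.627)·(-1.64,-2.05) + 0.627·(-0.94,-3.09) = (-1.2011,-2.7021)
  v6: (1-0.627)·(0.25,-3.06) + 0.627·(2,-6.96) = (1.3473,-5.5053)
  v7: (1-0.627)·(2.27,-2.71) + 0.627·(4.76,-4.06) = (3.8312,-3.5564)
Shoelace sum Σ(x_i·y_{i+1} − x_{i+1}·y_i):
  i=1: 6.2168·2.6029 − 2.6620·0.3763 = +15.1798 (running +15.1798)
  i=2: 2.6620·3.4643 − -1.5984·2.6029 = +13.3825 (running +28.5623)
  i=3: -1.5984·-0.1364 − -3.3702·3.4643 = +11.8937 (running +40.4559)
  i=4: -3.3702·-2.7021 − -1.2011·-0.1364 = +8.9427 (running +49.3987)
  i=5: -1.2011·-5.5053 − 1.3473·-2.7021 = +10.2528 (running +59.6515)
  i=6: 1.3473·-3.5564 − 3.8312·-5.5053 = +16.3006 (running +75.9521)
  i=7: 3.8312·0.3763 − 6.2168·-3.5564 = +23.5513 (running +99.5034)
Area = |Σ|/2 = |99.5034|/2 = 49.7517

Area at t=0.627: 49.7517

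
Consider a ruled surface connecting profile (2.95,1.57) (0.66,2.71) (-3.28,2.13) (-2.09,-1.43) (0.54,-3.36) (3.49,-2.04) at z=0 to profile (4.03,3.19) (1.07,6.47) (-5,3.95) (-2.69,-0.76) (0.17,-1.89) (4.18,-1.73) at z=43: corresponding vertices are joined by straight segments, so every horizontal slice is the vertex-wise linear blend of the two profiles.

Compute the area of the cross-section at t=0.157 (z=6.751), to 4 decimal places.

Area at t=0.157: 31.4850

Cross-section at t=0.157: each vertex is (1-t)·p0[i] + t·p1[i].
  v1: (1-0.157)·(2.95,1.57) + 0.157·(4.03,3.19) = (3.1196,1.8243)
  v2: (1-0.157)·(0.66,2.71) + 0.157·(1.07,6.47) = (0.7244,3.3003)
  v3: (1-0.157)·(-3.28,2.13) + 0.157·(-5,3.95) = (-3.5500,2.4157)
  v4: (1-0.157)·(-2.09,-1.43) + 0.157·(-2.69,-0.76) = (-2.1842,-1.3248)
  v5: (1-0.157)·(0.54,-3.36) + 0.157·(0.17,-1.89) = (0.4819,-3.1292)
  v6: (1-0.157)·(3.49,-2.04) + 0.157·(4.18,-1.73) = (3.5983,-1.9913)
Shoelace sum Σ(x_i·y_{i+1} − x_{i+1}·y_i):
  i=1: 3.1196·3.3003 − 0.7244·1.8243 = +8.9740 (running +8.9740)
  i=2: 0.7244·2.4157 − -3.5500·3.3003 = +13.4662 (running +22.4402)
  i=3: -3.5500·-1.3248 − -2.1842·2.4157 = +9.9796 (running +32.4198)
  i=4: -2.1842·-3.1292 − 0.4819·-1.3248 = +7.4733 (running +39.8931)
  i=5: 0.4819·-1.9913 − 3.5983·-3.1292 = +10.3003 (running +50.1933)
  i=6: 3.5983·1.8243 − 3.1196·-1.9913 = +12.7767 (running +62.9700)
Area = |Σ|/2 = |62.9700|/2 = 31.4850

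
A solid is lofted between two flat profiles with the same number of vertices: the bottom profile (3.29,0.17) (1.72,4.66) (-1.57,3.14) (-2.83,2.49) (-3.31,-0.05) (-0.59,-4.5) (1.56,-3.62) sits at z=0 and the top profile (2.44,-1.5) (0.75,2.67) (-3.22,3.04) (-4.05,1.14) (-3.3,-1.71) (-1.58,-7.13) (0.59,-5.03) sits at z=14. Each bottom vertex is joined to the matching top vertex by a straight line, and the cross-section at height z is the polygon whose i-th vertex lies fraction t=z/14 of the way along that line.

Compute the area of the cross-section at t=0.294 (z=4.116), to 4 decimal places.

Area at t=0.294: 39.5196

Cross-section at t=0.294: each vertex is (1-t)·p0[i] + t·p1[i].
  v1: (1-0.294)·(3.29,0.17) + 0.294·(2.44,-1.5) = (3.0401,-0.3210)
  v2: (1-0.294)·(1.72,4.66) + 0.294·(0.75,2.67) = (1.4348,4.0749)
  v3: (1-0.294)·(-1.57,3.14) + 0.294·(-3.22,3.04) = (-2.0551,3.1106)
  v4: (1-0.294)·(-2.83,2.49) + 0.294·(-4.05,1.14) = (-3.1887,2.0931)
  v5: (1-0.294)·(-3.31,-0.05) + 0.294·(-3.3,-1.71) = (-3.3071,-0.5380)
  v6: (1-0.294)·(-0.59,-4.5) + 0.294·(-1.58,-7.13) = (-0.8811,-5.2732)
  v7: (1-0.294)·(1.56,-3.62) + 0.294·(0.59,-5.03) = (1.2748,-4.0345)
Shoelace sum Σ(x_i·y_{i+1} − x_{i+1}·y_i):
  i=1: 3.0401·4.0749 − 1.4348·-0.3210 = +12.8488 (running +12.8488)
  i=2: 1.4348·3.1106 − -2.0551·4.0749 = +12.8376 (running +25.6863)
  i=3: -2.0551·2.0931 − -3.1887·3.1106 = +5.6172 (running +31.3035)
  i=4: -3.1887·-0.5380 − -3.3071·2.0931 = +8.6376 (running +39.9412)
  i=5: -3.3071·-5.2732 − -0.8811·-0.5380 = +16.9648 (running +56.9060)
  i=6: -0.8811·-4.0345 − 1.2748·-5.2732 = +10.2771 (running +67.1830)
  i=7: 1.2748·-0.3210 − 3.0401·-4.0345 = +11.8562 (running +79.0393)
Area = |Σ|/2 = |79.0393|/2 = 39.5196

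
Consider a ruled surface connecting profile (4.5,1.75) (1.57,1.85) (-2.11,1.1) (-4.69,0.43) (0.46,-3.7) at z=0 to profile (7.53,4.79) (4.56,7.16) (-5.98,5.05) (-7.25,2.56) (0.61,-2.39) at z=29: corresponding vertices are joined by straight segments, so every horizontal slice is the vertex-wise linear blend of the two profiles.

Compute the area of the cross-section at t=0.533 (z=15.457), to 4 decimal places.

Cross-section at t=0.533: each vertex is (1-t)·p0[i] + t·p1[i].
  v1: (1-0.533)·(4.5,1.75) + 0.533·(7.53,4.79) = (6.1150,3.3703)
  v2: (1-0.533)·(1.57,1.85) + 0.533·(4.56,7.16) = (3.1637,4.6802)
  v3: (1-0.533)·(-2.11,1.1) + 0.533·(-5.98,5.05) = (-4.1727,3.2054)
  v4: (1-0.533)·(-4.69,0.43) + 0.533·(-7.25,2.56) = (-6.0545,1.5653)
  v5: (1-0.533)·(0.46,-3.7) + 0.533·(0.61,-2.39) = (0.5400,-3.0018)
Shoelace sum Σ(x_i·y_{i+1} − x_{i+1}·y_i):
  i=1: 6.1150·4.6802 − 3.1637·3.3703 = +17.9570 (running +17.9570)
  i=2: 3.1637·3.2054 − -4.1727·4.6802 = +29.6699 (running +47.6269)
  i=3: -4.1727·1.5653 − -6.0545·3.2054 = +12.8752 (running +60.5021)
  i=4: -6.0545·-3.0018 − 0.5400·1.5653 = +17.3290 (running +77.8311)
  i=5: 0.5400·3.3703 − 6.1150·-3.0018 = +20.1756 (running +98.0067)
Area = |Σ|/2 = |98.0067|/2 = 49.0033

Area at t=0.533: 49.0033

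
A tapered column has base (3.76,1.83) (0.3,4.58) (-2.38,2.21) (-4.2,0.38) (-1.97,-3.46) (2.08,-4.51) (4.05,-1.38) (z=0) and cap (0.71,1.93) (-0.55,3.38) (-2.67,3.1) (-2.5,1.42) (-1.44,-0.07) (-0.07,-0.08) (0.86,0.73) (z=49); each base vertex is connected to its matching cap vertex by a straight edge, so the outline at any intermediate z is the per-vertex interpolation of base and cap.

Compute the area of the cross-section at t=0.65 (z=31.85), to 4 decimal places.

Cross-section at t=0.65: each vertex is (1-t)·p0[i] + t·p1[i].
  v1: (1-0.65)·(3.76,1.83) + 0.65·(0.71,1.93) = (1.7775,1.8950)
  v2: (1-0.65)·(0.3,4.58) + 0.65·(-0.55,3.38) = (-0.2525,3.8000)
  v3: (1-0.65)·(-2.38,2.21) + 0.65·(-2.67,3.1) = (-2.5685,2.7885)
  v4: (1-0.65)·(-4.2,0.38) + 0.65·(-2.5,1.42) = (-3.0950,1.0560)
  v5: (1-0.65)·(-1.97,-3.46) + 0.65·(-1.44,-0.07) = (-1.6255,-1.2565)
  v6: (1-0.65)·(2.08,-4.51) + 0.65·(-0.07,-0.08) = (0.6825,-1.6305)
  v7: (1-0.65)·(4.05,-1.38) + 0.65·(0.86,0.73) = (1.9765,-0.0085)
Shoelace sum Σ(x_i·y_{i+1} − x_{i+1}·y_i):
  i=1: 1.7775·3.8000 − -0.2525·1.8950 = +7.2330 (running +7.2330)
  i=2: -0.2525·2.7885 − -2.5685·3.8000 = +9.0562 (running +16.2892)
  i=3: -2.5685·1.0560 − -3.0950·2.7885 = +5.9181 (running +22.2073)
  i=4: -3.0950·-1.2565 − -1.6255·1.0560 = +5.6054 (running +27.8127)
  i=5: -1.6255·-1.6305 − 0.6825·-1.2565 = +3.5079 (running +31.3206)
  i=6: 0.6825·-0.0085 − 1.9765·-1.6305 = +3.2169 (running +34.5375)
  i=7: 1.9765·1.8950 − 1.7775·-0.0085 = +3.7606 (running +38.2981)
Area = |Σ|/2 = |38.2981|/2 = 19.1490

Area at t=0.65: 19.1490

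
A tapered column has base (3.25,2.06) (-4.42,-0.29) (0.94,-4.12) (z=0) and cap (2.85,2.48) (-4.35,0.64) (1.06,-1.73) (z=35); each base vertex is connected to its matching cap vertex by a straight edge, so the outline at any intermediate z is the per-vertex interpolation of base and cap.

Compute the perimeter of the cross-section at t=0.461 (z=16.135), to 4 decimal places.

Perimeter at t=0.461: 19.6518

Cross-section at t=0.461: each vertex is (1-t)·p0[i] + t·p1[i].
  v1: (1-0.461)·(3.25,2.06) + 0.461·(2.85,2.48) = (3.0656,2.2536)
  v2: (1-0.461)·(-4.42,-0.29) + 0.461·(-4.35,0.64) = (-4.3877,0.1387)
  v3: (1-0.461)·(0.94,-4.12) + 0.461·(1.06,-1.73) = (0.9953,-3.0182)
Perimeter = Σ |v_{i+1} − v_i|:
  edge 1→2: √(-7.4533² + -2.1149²) = 7.7476 (running 7.7476)
  edge 2→3: √(5.3830² + -3.1569²) = 6.2405 (running 13.9880)
  edge 3→1: √(2.0703² + 5.2718²) = 5.6638 (running 19.6518)
Perimeter = 19.6518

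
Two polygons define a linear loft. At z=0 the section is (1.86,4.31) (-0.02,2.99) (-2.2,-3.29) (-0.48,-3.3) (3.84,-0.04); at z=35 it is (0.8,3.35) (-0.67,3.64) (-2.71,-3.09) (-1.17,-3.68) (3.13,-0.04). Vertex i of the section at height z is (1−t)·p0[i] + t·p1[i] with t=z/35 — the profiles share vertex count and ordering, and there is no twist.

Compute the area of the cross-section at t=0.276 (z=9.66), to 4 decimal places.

Area at t=0.276: 23.4384

Cross-section at t=0.276: each vertex is (1-t)·p0[i] + t·p1[i].
  v1: (1-0.276)·(1.86,4.31) + 0.276·(0.8,3.35) = (1.5674,4.0450)
  v2: (1-0.276)·(-0.02,2.99) + 0.276·(-0.67,3.64) = (-0.1994,3.1694)
  v3: (1-0.276)·(-2.2,-3.29) + 0.276·(-2.71,-3.09) = (-2.3408,-3.2348)
  v4: (1-0.276)·(-0.48,-3.3) + 0.276·(-1.17,-3.68) = (-0.6704,-3.4049)
  v5: (1-0.276)·(3.84,-0.04) + 0.276·(3.13,-0.04) = (3.6440,-0.0400)
Shoelace sum Σ(x_i·y_{i+1} − x_{i+1}·y_i):
  i=1: 1.5674·3.1694 − -0.1994·4.0450 = +5.7744 (running +5.7744)
  i=2: -0.1994·-3.2348 − -2.3408·3.1694 = +8.0638 (running +13.8382)
  i=3: -2.3408·-3.4049 − -0.6704·-3.2348 = +5.8013 (running +19.6395)
  i=4: -0.6704·-0.0400 − 3.6440·-3.4049 = +12.4343 (running +32.0739)
  i=5: 3.6440·4.0450 − 1.5674·-0.0400 = +14.8030 (running +46.8768)
Area = |Σ|/2 = |46.8768|/2 = 23.4384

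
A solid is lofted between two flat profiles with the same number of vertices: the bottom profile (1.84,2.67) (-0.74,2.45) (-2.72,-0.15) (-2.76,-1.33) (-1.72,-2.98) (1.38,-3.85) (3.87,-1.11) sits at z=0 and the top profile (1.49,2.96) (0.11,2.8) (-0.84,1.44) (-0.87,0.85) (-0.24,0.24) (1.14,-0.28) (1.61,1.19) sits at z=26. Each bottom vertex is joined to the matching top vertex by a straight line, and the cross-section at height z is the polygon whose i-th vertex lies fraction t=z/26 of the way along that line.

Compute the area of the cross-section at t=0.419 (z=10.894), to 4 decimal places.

Cross-section at t=0.419: each vertex is (1-t)·p0[i] + t·p1[i].
  v1: (1-0.419)·(1.84,2.67) + 0.419·(1.49,2.96) = (1.6933,2.7915)
  v2: (1-0.419)·(-0.74,2.45) + 0.419·(0.11,2.8) = (-0.3838,2.5966)
  v3: (1-0.419)·(-2.72,-0.15) + 0.419·(-0.84,1.44) = (-1.9323,0.5162)
  v4: (1-0.419)·(-2.76,-1.33) + 0.419·(-0.87,0.85) = (-1.9681,-0.4166)
  v5: (1-0.419)·(-1.72,-2.98) + 0.419·(-0.24,0.24) = (-1.0999,-1.6308)
  v6: (1-0.419)·(1.38,-3.85) + 0.419·(1.14,-0.28) = (1.2794,-2.3542)
  v7: (1-0.419)·(3.87,-1.11) + 0.419·(1.61,1.19) = (2.9231,-0.1463)
Shoelace sum Σ(x_i·y_{i+1} − x_{i+1}·y_i):
  i=1: 1.6933·2.5966 − -0.3838·2.7915 = +5.4686 (running +5.4686)
  i=2: -0.3838·0.5162 − -1.9323·2.5966 = +4.8193 (running +10.2879)
  i=3: -1.9323·-0.4166 − -1.9681·0.5162 = +1.8209 (running +12.1088)
  i=4: -1.9681·-1.6308 − -1.0999·-0.4166 = +2.7514 (running +14.8602)
  i=5: -1.0999·-2.3542 − 1.2794·-1.6308 = +4.6758 (running +19.5360)
  i=6: 1.2794·-0.1463 − 2.9231·-2.3542 = +6.6942 (running +26.2302)
  i=7: 2.9231·2.7915 − 1.6933·-0.1463 = +8.4075 (running +34.6377)
Area = |Σ|/2 = |34.6377|/2 = 17.3189

Area at t=0.419: 17.3189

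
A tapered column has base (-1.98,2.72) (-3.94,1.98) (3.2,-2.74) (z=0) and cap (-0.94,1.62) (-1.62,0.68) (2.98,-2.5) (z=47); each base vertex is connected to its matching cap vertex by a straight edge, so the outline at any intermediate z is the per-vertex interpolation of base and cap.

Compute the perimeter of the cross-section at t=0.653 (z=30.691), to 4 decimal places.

Perimeter at t=0.653: 14.3683

Cross-section at t=0.653: each vertex is (1-t)·p0[i] + t·p1[i].
  v1: (1-0.653)·(-1.98,2.72) + 0.653·(-0.94,1.62) = (-1.3009,2.0017)
  v2: (1-0.653)·(-3.94,1.98) + 0.653·(-1.62,0.68) = (-2.4250,1.1311)
  v3: (1-0.653)·(3.2,-2.74) + 0.653·(2.98,-2.5) = (3.0563,-2.5833)
Perimeter = Σ |v_{i+1} − v_i|:
  edge 1→2: √(-1.1242² + -0.8706²) = 1.4219 (running 1.4219)
  edge 2→3: √(5.4814² + -3.7144²) = 6.6213 (running 8.0432)
  edge 3→1: √(-4.3572² + 4.5850²) = 6.3251 (running 14.3683)
Perimeter = 14.3683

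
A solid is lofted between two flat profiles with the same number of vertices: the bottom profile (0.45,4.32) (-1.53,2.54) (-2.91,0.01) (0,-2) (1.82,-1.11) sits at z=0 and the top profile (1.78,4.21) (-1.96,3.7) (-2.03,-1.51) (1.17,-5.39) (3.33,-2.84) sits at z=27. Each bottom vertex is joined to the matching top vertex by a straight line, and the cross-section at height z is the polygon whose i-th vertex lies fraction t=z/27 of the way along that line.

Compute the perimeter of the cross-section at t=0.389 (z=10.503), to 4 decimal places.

Cross-section at t=0.389: each vertex is (1-t)·p0[i] + t·p1[i].
  v1: (1-0.389)·(0.45,4.32) + 0.389·(1.78,4.21) = (0.9674,4.2772)
  v2: (1-0.389)·(-1.53,2.54) + 0.389·(-1.96,3.7) = (-1.6973,2.9912)
  v3: (1-0.389)·(-2.91,0.01) + 0.389·(-2.03,-1.51) = (-2.5677,-0.5813)
  v4: (1-0.389)·(0,-2) + 0.389·(1.17,-5.39) = (0.4551,-3.3187)
  v5: (1-0.389)·(1.82,-1.11) + 0.389·(3.33,-2.84) = (2.4074,-1.7830)
Perimeter = Σ |v_{i+1} − v_i|:
  edge 1→2: √(-2.6646² + -1.2860²) = 2.9587 (running 2.9587)
  edge 2→3: √(-0.8704² + -3.5725²) = 3.6770 (running 6.6357)
  edge 3→4: √(3.0228² + -2.7374²) = 4.0781 (running 10.7138)
  edge 4→5: √(1.9523² + 1.5357²) = 2.4839 (running 13.1978)
  edge 5→1: √(-1.4400² + 6.0602²) = 6.2289 (running 19.4267)
Perimeter = 19.4267

Perimeter at t=0.389: 19.4267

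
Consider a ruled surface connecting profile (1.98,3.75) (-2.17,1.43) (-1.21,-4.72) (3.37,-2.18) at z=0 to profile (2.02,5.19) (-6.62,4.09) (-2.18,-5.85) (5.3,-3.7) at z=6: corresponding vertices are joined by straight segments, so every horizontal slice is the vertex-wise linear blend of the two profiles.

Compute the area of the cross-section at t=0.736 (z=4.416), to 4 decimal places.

Cross-section at t=0.736: each vertex is (1-t)·p0[i] + t·p1[i].
  v1: (1-0.736)·(1.98,3.75) + 0.736·(2.02,5.19) = (2.0094,4.8098)
  v2: (1-0.736)·(-2.17,1.43) + 0.736·(-6.62,4.09) = (-5.4452,3.3878)
  v3: (1-0.736)·(-1.21,-4.72) + 0.736·(-2.18,-5.85) = (-1.9239,-5.5517)
  v4: (1-0.736)·(3.37,-2.18) + 0.736·(5.3,-3.7) = (4.7905,-3.2987)
Shoelace sum Σ(x_i·y_{i+1} − x_{i+1}·y_i):
  i=1: 2.0094·3.3878 − -5.4452·4.8098 = +32.9980 (running +32.9980)
  i=2: -5.4452·-5.5517 − -1.9239·3.3878 = +36.7478 (running +69.7458)
  i=3: -1.9239·-3.2987 − 4.7905·-5.5517 = +32.9417 (running +102.6875)
  i=4: 4.7905·4.8098 − 2.0094·-3.2987 = +29.6700 (running +132.3575)
Area = |Σ|/2 = |132.3575|/2 = 66.1788

Area at t=0.736: 66.1788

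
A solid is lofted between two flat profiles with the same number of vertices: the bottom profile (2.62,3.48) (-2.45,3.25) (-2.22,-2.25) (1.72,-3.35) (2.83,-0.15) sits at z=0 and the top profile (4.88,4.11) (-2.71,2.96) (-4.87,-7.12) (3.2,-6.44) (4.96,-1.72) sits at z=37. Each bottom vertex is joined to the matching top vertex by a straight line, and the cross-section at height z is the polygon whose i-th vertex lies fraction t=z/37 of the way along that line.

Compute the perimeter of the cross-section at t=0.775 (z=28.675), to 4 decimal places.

Cross-section at t=0.775: each vertex is (1-t)·p0[i] + t·p1[i].
  v1: (1-0.775)·(2.62,3.48) + 0.775·(4.88,4.11) = (4.3715,3.9683)
  v2: (1-0.775)·(-2.45,3.25) + 0.775·(-2.71,2.96) = (-2.6515,3.0252)
  v3: (1-0.775)·(-2.22,-2.25) + 0.775·(-4.87,-7.12) = (-4.2738,-6.0243)
  v4: (1-0.775)·(1.72,-3.35) + 0.775·(3.2,-6.44) = (2.8670,-5.7448)
  v5: (1-0.775)·(2.83,-0.15) + 0.775·(4.96,-1.72) = (4.4807,-1.3667)
Perimeter = Σ |v_{i+1} − v_i|:
  edge 1→2: √(-7.0230² + -0.9430²) = 7.0860 (running 7.0860)
  edge 2→3: √(-1.6223² + -9.0495²) = 9.1938 (running 16.2798)
  edge 3→4: √(7.1408² + 0.2795²) = 7.1462 (running 23.4260)
  edge 4→5: √(1.6137² + 4.3780²) = 4.6659 (running 28.0919)
  edge 5→1: √(-0.1092² + 5.3350²) = 5.3361 (running 33.4281)
Perimeter = 33.4281

Perimeter at t=0.775: 33.4281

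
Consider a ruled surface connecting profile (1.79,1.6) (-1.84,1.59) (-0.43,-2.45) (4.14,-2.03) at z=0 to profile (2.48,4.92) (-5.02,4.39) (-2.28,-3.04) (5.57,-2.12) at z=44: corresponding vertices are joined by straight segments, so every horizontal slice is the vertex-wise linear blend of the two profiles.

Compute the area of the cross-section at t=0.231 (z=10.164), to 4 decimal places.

Cross-section at t=0.231: each vertex is (1-t)·p0[i] + t·p1[i].
  v1: (1-0.231)·(1.79,1.6) + 0.231·(2.48,4.92) = (1.9494,2.3669)
  v2: (1-0.231)·(-1.84,1.59) + 0.231·(-5.02,4.39) = (-2.5746,2.2368)
  v3: (1-0.231)·(-0.43,-2.45) + 0.231·(-2.28,-3.04) = (-0.8573,-2.5863)
  v4: (1-0.231)·(4.14,-2.03) + 0.231·(5.57,-2.12) = (4.4703,-2.0508)
Shoelace sum Σ(x_i·y_{i+1} − x_{i+1}·y_i):
  i=1: 1.9494·2.2368 − -2.5746·2.3669 = +10.4542 (running +10.4542)
  i=2: -2.5746·-2.5863 − -0.8573·2.2368 = +8.5763 (running +19.0306)
  i=3: -0.8573·-2.0508 − 4.4703·-2.5863 = +13.3198 (running +32.3504)
  i=4: 4.4703·2.3669 − 1.9494·-2.0508 = +14.5787 (running +46.9291)
Area = |Σ|/2 = |46.9291|/2 = 23.4645

Area at t=0.231: 23.4645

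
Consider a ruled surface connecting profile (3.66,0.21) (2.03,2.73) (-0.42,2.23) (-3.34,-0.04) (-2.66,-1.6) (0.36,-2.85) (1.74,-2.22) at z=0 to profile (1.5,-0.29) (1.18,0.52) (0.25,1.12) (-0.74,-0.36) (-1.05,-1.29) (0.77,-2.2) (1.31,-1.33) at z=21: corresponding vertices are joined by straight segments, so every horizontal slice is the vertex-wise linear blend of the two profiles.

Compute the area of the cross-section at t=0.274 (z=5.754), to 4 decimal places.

Area at t=0.274: 17.6825

Cross-section at t=0.274: each vertex is (1-t)·p0[i] + t·p1[i].
  v1: (1-0.274)·(3.66,0.21) + 0.274·(1.5,-0.29) = (3.0682,0.0730)
  v2: (1-0.274)·(2.03,2.73) + 0.274·(1.18,0.52) = (1.7971,2.1245)
  v3: (1-0.274)·(-0.42,2.23) + 0.274·(0.25,1.12) = (-0.2364,1.9259)
  v4: (1-0.274)·(-3.34,-0.04) + 0.274·(-0.74,-0.36) = (-2.6276,-0.1277)
  v5: (1-0.274)·(-2.66,-1.6) + 0.274·(-1.05,-1.29) = (-2.2189,-1.5151)
  v6: (1-0.274)·(0.36,-2.85) + 0.274·(0.77,-2.2) = (0.4723,-2.6719)
  v7: (1-0.274)·(1.74,-2.22) + 0.274·(1.31,-1.33) = (1.6222,-1.9761)
Shoelace sum Σ(x_i·y_{i+1} − x_{i+1}·y_i):
  i=1: 3.0682·2.1245 − 1.7971·0.0730 = +6.3870 (running +6.3870)
  i=2: 1.7971·1.9259 − -0.2364·2.1245 = +3.9632 (running +10.3502)
  i=3: -0.2364·-0.1277 − -2.6276·1.9259 = +5.0906 (running +15.4408)
  i=4: -2.6276·-1.5151 − -2.2189·-0.1277 = +3.6977 (running +19.1385)
  i=5: -2.2189·-2.6719 − 0.4723·-1.5151 = +6.6442 (running +25.7827)
  i=6: 0.4723·-1.9761 − 1.6222·-2.6719 = +3.4009 (running +29.1836)
  i=7: 1.6222·0.0730 − 3.0682·-1.9761 = +6.1815 (running +35.3651)
Area = |Σ|/2 = |35.3651|/2 = 17.6825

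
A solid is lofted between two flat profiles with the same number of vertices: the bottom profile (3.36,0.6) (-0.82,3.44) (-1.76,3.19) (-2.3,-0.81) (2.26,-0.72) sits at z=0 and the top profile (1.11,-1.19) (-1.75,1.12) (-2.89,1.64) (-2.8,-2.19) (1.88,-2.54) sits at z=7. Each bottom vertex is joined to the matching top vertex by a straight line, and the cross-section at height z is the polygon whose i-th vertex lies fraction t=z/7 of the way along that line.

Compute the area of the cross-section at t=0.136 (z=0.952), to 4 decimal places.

Cross-section at t=0.136: each vertex is (1-t)·p0[i] + t·p1[i].
  v1: (1-0.136)·(3.36,0.6) + 0.136·(1.11,-1.19) = (3.0540,0.3566)
  v2: (1-0.136)·(-0.82,3.44) + 0.136·(-1.75,1.12) = (-0.9465,3.1245)
  v3: (1-0.136)·(-1.76,3.19) + 0.136·(-2.89,1.64) = (-1.9137,2.9792)
  v4: (1-0.136)·(-2.3,-0.81) + 0.136·(-2.8,-2.19) = (-2.3680,-0.9977)
  v5: (1-0.136)·(2.26,-0.72) + 0.136·(1.88,-2.54) = (2.2083,-0.9675)
Shoelace sum Σ(x_i·y_{i+1} − x_{i+1}·y_i):
  i=1: 3.0540·3.1245 − -0.9465·0.3566 = +9.8796 (running +9.8796)
  i=2: -0.9465·2.9792 − -1.9137·3.1245 = +3.1595 (running +13.0391)
  i=3: -1.9137·-0.9977 − -2.3680·2.9792 = +8.9640 (running +22.0031)
  i=4: -2.3680·-0.9675 − 2.2083·-0.9977 = +4.4943 (running +26.4974)
  i=5: 2.2083·0.3566 − 3.0540·-0.9675 = +3.7422 (running +30.2396)
Area = |Σ|/2 = |30.2396|/2 = 15.1198

Area at t=0.136: 15.1198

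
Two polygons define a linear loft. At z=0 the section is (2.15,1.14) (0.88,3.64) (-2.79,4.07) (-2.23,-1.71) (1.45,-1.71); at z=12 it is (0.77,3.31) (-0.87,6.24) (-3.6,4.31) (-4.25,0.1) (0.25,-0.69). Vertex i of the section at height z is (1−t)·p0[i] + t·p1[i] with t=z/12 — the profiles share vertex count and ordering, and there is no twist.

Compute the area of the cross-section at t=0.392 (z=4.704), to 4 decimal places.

Cross-section at t=0.392: each vertex is (1-t)·p0[i] + t·p1[i].
  v1: (1-0.392)·(2.15,1.14) + 0.392·(0.77,3.31) = (1.6090,1.9906)
  v2: (1-0.392)·(0.88,3.64) + 0.392·(-0.87,6.24) = (0.1940,4.6592)
  v3: (1-0.392)·(-2.79,4.07) + 0.392·(-3.6,4.31) = (-3.1075,4.1641)
  v4: (1-0.392)·(-2.23,-1.71) + 0.392·(-4.25,0.1) = (-3.0218,-1.0005)
  v5: (1-0.392)·(1.45,-1.71) + 0.392·(0.25,-0.69) = (0.9796,-1.3102)
Shoelace sum Σ(x_i·y_{i+1} − x_{i+1}·y_i):
  i=1: 1.6090·4.6592 − 0.1940·1.9906 = +7.1107 (running +7.1107)
  i=2: 0.1940·4.1641 − -3.1075·4.6592 = +15.2864 (running +22.3970)
  i=3: -3.1075·-1.0005 − -3.0218·4.1641 = +15.6922 (running +38.0892)
  i=4: -3.0218·-1.3102 − 0.9796·-1.0005 = +4.9392 (running +43.0284)
  i=5: 0.9796·1.9906 − 1.6090·-1.3102 = +4.0581 (running +47.0865)
Area = |Σ|/2 = |47.0865|/2 = 23.5433

Area at t=0.392: 23.5433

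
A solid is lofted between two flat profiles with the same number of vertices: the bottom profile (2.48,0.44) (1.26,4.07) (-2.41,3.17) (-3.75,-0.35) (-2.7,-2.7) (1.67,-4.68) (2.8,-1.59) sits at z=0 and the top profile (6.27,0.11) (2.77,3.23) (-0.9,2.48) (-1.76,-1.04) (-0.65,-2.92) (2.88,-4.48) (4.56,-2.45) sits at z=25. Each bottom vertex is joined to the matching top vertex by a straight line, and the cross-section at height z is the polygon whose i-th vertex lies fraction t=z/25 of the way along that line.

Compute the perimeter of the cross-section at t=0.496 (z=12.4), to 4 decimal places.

Cross-section at t=0.496: each vertex is (1-t)·p0[i] + t·p1[i].
  v1: (1-0.496)·(2.48,0.44) + 0.496·(6.27,0.11) = (4.3598,0.2763)
  v2: (1-0.496)·(1.26,4.07) + 0.496·(2.77,3.23) = (2.0090,3.6534)
  v3: (1-0.496)·(-2.41,3.17) + 0.496·(-0.9,2.48) = (-1.6610,2.8278)
  v4: (1-0.496)·(-3.75,-0.35) + 0.496·(-1.76,-1.04) = (-2.7630,-0.6922)
  v5: (1-0.496)·(-2.7,-2.7) + 0.496·(-0.65,-2.92) = (-1.6832,-2.8091)
  v6: (1-0.496)·(1.67,-4.68) + 0.496·(2.88,-4.48) = (2.2702,-4.5808)
  v7: (1-0.496)·(2.8,-1.59) + 0.496·(4.56,-2.45) = (3.6730,-2.0166)
Perimeter = Σ |v_{i+1} − v_i|:
  edge 1→2: √(-2.3509² + 3.3770²) = 4.1147 (running 4.1147)
  edge 2→3: √(-3.6700² + -0.8256²) = 3.7617 (running 7.8765)
  edge 3→4: √(-1.1019² + -3.5200²) = 3.6884 (running 11.5649)
  edge 4→5: √(1.0798² + -2.1169²) = 2.3764 (running 13.9413)
  edge 5→6: √(3.9534² + -1.7717²) = 4.3322 (running 18.2734)
  edge 6→7: √(1.4028² + 2.5642²) = 2.9229 (running 21.1963)
  edge 7→1: √(0.6869² + 2.2929²) = 2.3936 (running 23.5899)
Perimeter = 23.5899

Perimeter at t=0.496: 23.5899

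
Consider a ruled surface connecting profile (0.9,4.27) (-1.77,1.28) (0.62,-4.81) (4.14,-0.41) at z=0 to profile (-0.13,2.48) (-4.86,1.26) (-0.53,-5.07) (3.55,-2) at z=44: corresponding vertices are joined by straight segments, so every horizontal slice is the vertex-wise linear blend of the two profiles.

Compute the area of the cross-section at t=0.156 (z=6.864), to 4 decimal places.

Cross-section at t=0.156: each vertex is (1-t)·p0[i] + t·p1[i].
  v1: (1-0.156)·(0.9,4.27) + 0.156·(-0.13,2.48) = (0.7393,3.9908)
  v2: (1-0.156)·(-1.77,1.28) + 0.156·(-4.86,1.26) = (-2.2520,1.2769)
  v3: (1-0.156)·(0.62,-4.81) + 0.156·(-0.53,-5.07) = (0.4406,-4.8506)
  v4: (1-0.156)·(4.14,-0.41) + 0.156·(3.55,-2) = (4.0480,-0.6580)
Shoelace sum Σ(x_i·y_{i+1} − x_{i+1}·y_i):
  i=1: 0.7393·1.2769 − -2.2520·3.9908 = +9.9314 (running +9.9314)
  i=2: -2.2520·-4.8506 − 0.4406·1.2769 = +10.3611 (running +20.2924)
  i=3: 0.4406·-0.6580 − 4.0480·-4.8506 = +19.3449 (running +39.6374)
  i=4: 4.0480·3.9908 − 0.7393·-0.6580 = +16.6409 (running +56.2783)
Area = |Σ|/2 = |56.2783|/2 = 28.1392

Area at t=0.156: 28.1392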